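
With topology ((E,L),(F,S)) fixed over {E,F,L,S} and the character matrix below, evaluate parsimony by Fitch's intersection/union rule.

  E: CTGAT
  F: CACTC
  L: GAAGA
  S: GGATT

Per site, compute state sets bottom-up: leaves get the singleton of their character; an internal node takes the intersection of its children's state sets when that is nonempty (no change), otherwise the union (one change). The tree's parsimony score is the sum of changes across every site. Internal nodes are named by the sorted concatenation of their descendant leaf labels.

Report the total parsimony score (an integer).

10

[col 0] EL: children E:{C}, L:{G} ∪→ {C,G}; cost 1
[col 0] FS: children F:{C}, S:{G} ∪→ {C,G}; cost 1
[col 0] EFLS: children EL:{C,G}, FS:{C,G} ∩→ {C,G}; cost 0
[col 1] EL: children E:{T}, L:{A} ∪→ {A,T}; cost 1
[col 1] FS: children F:{A}, S:{G} ∪→ {A,G}; cost 1
[col 1] EFLS: children EL:{A,T}, FS:{A,G} ∩→ {A}; cost 0
[col 2] EL: children E:{G}, L:{A} ∪→ {A,G}; cost 1
[col 2] FS: children F:{C}, S:{A} ∪→ {A,C}; cost 1
[col 2] EFLS: children EL:{A,G}, FS:{A,C} ∩→ {A}; cost 0
[col 3] EL: children E:{A}, L:{G} ∪→ {A,G}; cost 1
[col 3] FS: children F:{T}, S:{T} ∩→ {T}; cost 0
[col 3] EFLS: children EL:{A,G}, FS:{T} ∪→ {A,G,T}; cost 1
[col 4] EL: children E:{T}, L:{A} ∪→ {A,T}; cost 1
[col 4] FS: children F:{C}, S:{T} ∪→ {C,T}; cost 1
[col 4] EFLS: children EL:{A,T}, FS:{C,T} ∩→ {T}; cost 0
per-site changes: [2, 2, 2, 2, 2]; total = 10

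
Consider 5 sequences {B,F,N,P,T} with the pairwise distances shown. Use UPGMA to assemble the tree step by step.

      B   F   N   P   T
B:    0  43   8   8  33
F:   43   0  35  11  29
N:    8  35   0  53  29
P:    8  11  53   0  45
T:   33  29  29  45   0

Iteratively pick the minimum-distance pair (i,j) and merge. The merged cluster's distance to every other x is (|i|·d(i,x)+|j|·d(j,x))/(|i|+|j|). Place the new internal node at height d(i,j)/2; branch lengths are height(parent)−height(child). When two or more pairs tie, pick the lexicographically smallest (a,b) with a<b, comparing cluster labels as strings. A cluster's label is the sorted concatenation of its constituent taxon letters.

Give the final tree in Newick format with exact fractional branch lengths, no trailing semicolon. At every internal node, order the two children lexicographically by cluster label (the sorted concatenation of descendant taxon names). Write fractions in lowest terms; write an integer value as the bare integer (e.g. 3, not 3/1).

step 1: merge (B,N) at d=8; branch lengths B→4, N→4; new cluster BN
  updated: d(BN,F)=39, d(BN,P)=61/2, d(BN,T)=31
step 2: merge (F,P) at d=11; branch lengths F→11/2, P→11/2; new cluster FP
  updated: d(BN,FP)=139/4, d(FP,T)=37
step 3: merge (BN,T) at d=31; branch lengths BN→23/2, T→31/2; new cluster BNT
  updated: d(BNT,FP)=71/2
step 4: merge (BNT,FP) at d=71/2; branch lengths BNT→9/4, FP→49/4; new cluster BFNPT
final tree: (((B:4,N:4):23/2,T:31/2):9/4,(F:11/2,P:11/2):49/4)
total length: 121/2

(((B:4,N:4):23/2,T:31/2):9/4,(F:11/2,P:11/2):49/4)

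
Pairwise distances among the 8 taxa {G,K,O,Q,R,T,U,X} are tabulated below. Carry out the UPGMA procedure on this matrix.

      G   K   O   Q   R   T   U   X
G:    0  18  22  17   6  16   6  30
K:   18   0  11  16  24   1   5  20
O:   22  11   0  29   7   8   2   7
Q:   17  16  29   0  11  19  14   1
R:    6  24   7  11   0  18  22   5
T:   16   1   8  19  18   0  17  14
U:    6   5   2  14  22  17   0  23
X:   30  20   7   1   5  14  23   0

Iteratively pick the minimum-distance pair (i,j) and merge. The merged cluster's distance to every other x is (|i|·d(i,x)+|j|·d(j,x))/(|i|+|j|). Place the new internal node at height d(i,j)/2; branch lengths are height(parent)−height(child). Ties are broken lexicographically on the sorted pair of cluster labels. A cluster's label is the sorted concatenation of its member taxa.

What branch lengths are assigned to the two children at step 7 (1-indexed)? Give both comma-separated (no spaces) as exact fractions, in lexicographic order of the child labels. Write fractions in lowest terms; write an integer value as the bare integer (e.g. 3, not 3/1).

23/32,111/32

iteration 1: select K,T (d=1); attach at lengths (1/2, 1/2); label the merged cluster KT
  updated: d(G,KT)=17, d(KT,O)=19/2, d(KT,Q)=35/2, d(KT,R)=21, d(KT,U)=11, d(KT,X)=17
iteration 2: select Q,X (d=1); attach at lengths (1/2, 1/2); label the merged cluster QX
  updated: d(G,QX)=47/2, d(KT,QX)=69/4, d(O,QX)=18, d(QX,R)=8, d(QX,U)=37/2
iteration 3: select O,U (d=2); attach at lengths (1, 1); label the merged cluster OU
  updated: d(G,OU)=14, d(KT,OU)=41/4, d(OU,QX)=73/4, d(OU,R)=29/2
iteration 4: select G,R (d=6); attach at lengths (3, 3); label the merged cluster GR
  updated: d(GR,KT)=19, d(GR,OU)=57/4, d(GR,QX)=63/4
iteration 5: select KT,OU (d=41/4); attach at lengths (37/8, 33/8); label the merged cluster KOTU
  updated: d(GR,KOTU)=133/8, d(KOTU,QX)=71/4
iteration 6: select GR,QX (d=63/4); attach at lengths (39/8, 59/8); label the merged cluster GQRX
  updated: d(GQRX,KOTU)=275/16
iteration 7: select GQRX,KOTU (d=275/16); attach at lengths (23/32, 111/32); label the merged cluster GKOQRTUX
final tree: (((G:3,R:3):39/8,(Q:1/2,X:1/2):59/8):23/32,((K:1/2,T:1/2):37/8,(O:1,U:1):33/8):111/32)
total length: 563/16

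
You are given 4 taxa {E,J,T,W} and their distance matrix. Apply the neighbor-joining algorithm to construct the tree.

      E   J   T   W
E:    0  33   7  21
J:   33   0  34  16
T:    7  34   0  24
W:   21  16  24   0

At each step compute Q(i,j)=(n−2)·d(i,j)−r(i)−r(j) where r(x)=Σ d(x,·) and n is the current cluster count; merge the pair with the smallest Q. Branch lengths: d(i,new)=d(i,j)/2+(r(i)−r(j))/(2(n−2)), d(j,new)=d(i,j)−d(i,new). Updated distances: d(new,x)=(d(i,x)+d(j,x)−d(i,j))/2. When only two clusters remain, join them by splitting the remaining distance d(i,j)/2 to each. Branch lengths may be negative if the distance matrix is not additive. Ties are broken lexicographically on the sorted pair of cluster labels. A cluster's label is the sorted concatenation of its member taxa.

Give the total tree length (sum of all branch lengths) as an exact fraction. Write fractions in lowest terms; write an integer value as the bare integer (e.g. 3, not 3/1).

1. join E+T (d=7, Q=-112) ⇒ ET; edges |E|=5/2, |T|=9/2
  updated: d(ET,J)=30, d(ET,W)=19
2. join ET+J (d=30, Q=-65) ⇒ EJT; edges |ET|=33/2, |J|=27/2
  updated: d(EJT,W)=5/2
3. join EJT+W (d=5/2) ⇒ EJTW; edges |EJT|=5/4, |W|=5/4
final tree: (((E:5/2,T:9/2):33/2,J:27/2):5/4,W:5/4)
total length: 79/2

79/2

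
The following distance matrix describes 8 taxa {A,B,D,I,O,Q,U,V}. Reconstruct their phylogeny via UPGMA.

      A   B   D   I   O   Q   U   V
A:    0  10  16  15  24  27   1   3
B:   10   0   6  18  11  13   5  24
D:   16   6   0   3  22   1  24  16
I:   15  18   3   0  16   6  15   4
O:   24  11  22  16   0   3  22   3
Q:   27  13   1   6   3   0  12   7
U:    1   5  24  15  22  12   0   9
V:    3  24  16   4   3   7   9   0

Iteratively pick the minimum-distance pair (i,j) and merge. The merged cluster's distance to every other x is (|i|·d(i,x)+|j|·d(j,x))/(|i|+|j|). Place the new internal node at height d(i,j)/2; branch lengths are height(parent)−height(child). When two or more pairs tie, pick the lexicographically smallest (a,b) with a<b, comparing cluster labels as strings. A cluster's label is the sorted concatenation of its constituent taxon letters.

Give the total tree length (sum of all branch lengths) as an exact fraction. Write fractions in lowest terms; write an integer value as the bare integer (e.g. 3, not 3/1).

iteration 1: select A,U (d=1); attach at lengths (1/2, 1/2); label the merged cluster AU
  updated: d(AU,B)=15/2, d(AU,D)=20, d(AU,I)=15, d(AU,O)=23, d(AU,Q)=39/2, d(AU,V)=6
iteration 2: select D,Q (d=1); attach at lengths (1/2, 1/2); label the merged cluster DQ
  updated: d(AU,DQ)=79/4, d(B,DQ)=19/2, d(DQ,I)=9/2, d(DQ,O)=25/2, d(DQ,V)=23/2
iteration 3: select O,V (d=3); attach at lengths (3/2, 3/2); label the merged cluster OV
  updated: d(AU,OV)=29/2, d(B,OV)=35/2, d(DQ,OV)=12, d(I,OV)=10
iteration 4: select DQ,I (d=9/2); attach at lengths (7/4, 9/4); label the merged cluster DIQ
  updated: d(AU,DIQ)=109/6, d(B,DIQ)=37/3, d(DIQ,OV)=34/3
iteration 5: select AU,B (d=15/2); attach at lengths (13/4, 15/4); label the merged cluster ABU
  updated: d(ABU,DIQ)=146/9, d(ABU,OV)=31/2
iteration 6: select DIQ,OV (d=34/3); attach at lengths (41/12, 25/6); label the merged cluster DIOQV
  updated: d(ABU,DIOQV)=239/15
iteration 7: select ABU,DIOQV (d=239/15); attach at lengths (253/60, 23/10); label the merged cluster ABDIOQUV
final tree: (((A:1/2,U:1/2):13/4,B:15/4):253/60,(((D:1/2,Q:1/2):7/4,I:9/4):41/12,(O:3/2,V:3/2):25/6):23/10)
total length: 301/10

301/10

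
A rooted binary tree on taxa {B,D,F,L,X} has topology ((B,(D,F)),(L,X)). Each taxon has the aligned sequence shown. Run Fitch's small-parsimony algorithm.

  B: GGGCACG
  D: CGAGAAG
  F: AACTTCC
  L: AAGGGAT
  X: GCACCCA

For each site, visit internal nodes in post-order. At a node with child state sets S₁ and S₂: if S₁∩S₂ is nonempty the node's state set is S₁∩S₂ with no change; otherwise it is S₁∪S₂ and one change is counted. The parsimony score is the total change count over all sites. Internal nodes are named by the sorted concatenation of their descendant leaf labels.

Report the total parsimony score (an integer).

[col 0] DF: children D:{C}, F:{A} ∪→ {A,C}; cost 1
[col 0] BDF: children B:{G}, DF:{A,C} ∪→ {A,C,G}; cost 1
[col 0] LX: children L:{A}, X:{G} ∪→ {A,G}; cost 1
[col 0] BDFLX: children BDF:{A,C,G}, LX:{A,G} ∩→ {A,G}; cost 0
[col 1] DF: children D:{G}, F:{A} ∪→ {A,G}; cost 1
[col 1] BDF: children B:{G}, DF:{A,G} ∩→ {G}; cost 0
[col 1] LX: children L:{A}, X:{C} ∪→ {A,C}; cost 1
[col 1] BDFLX: children BDF:{G}, LX:{A,C} ∪→ {A,C,G}; cost 1
[col 2] DF: children D:{A}, F:{C} ∪→ {A,C}; cost 1
[col 2] BDF: children B:{G}, DF:{A,C} ∪→ {A,C,G}; cost 1
[col 2] LX: children L:{G}, X:{A} ∪→ {A,G}; cost 1
[col 2] BDFLX: children BDF:{A,C,G}, LX:{A,G} ∩→ {A,G}; cost 0
[col 3] DF: children D:{G}, F:{T} ∪→ {G,T}; cost 1
[col 3] BDF: children B:{C}, DF:{G,T} ∪→ {C,G,T}; cost 1
[col 3] LX: children L:{G}, X:{C} ∪→ {C,G}; cost 1
[col 3] BDFLX: children BDF:{C,G,T}, LX:{C,G} ∩→ {C,G}; cost 0
[col 4] DF: children D:{A}, F:{T} ∪→ {A,T}; cost 1
[col 4] BDF: children B:{A}, DF:{A,T} ∩→ {A}; cost 0
[col 4] LX: children L:{G}, X:{C} ∪→ {C,G}; cost 1
[col 4] BDFLX: children BDF:{A}, LX:{C,G} ∪→ {A,C,G}; cost 1
[col 5] DF: children D:{A}, F:{C} ∪→ {A,C}; cost 1
[col 5] BDF: children B:{C}, DF:{A,C} ∩→ {C}; cost 0
[col 5] LX: children L:{A}, X:{C} ∪→ {A,C}; cost 1
[col 5] BDFLX: children BDF:{C}, LX:{A,C} ∩→ {C}; cost 0
[col 6] DF: children D:{G}, F:{C} ∪→ {C,G}; cost 1
[col 6] BDF: children B:{G}, DF:{C,G} ∩→ {G}; cost 0
[col 6] LX: children L:{T}, X:{A} ∪→ {A,T}; cost 1
[col 6] BDFLX: children BDF:{G}, LX:{A,T} ∪→ {A,G,T}; cost 1
per-site changes: [3, 3, 3, 3, 3, 2, 3]; total = 20

20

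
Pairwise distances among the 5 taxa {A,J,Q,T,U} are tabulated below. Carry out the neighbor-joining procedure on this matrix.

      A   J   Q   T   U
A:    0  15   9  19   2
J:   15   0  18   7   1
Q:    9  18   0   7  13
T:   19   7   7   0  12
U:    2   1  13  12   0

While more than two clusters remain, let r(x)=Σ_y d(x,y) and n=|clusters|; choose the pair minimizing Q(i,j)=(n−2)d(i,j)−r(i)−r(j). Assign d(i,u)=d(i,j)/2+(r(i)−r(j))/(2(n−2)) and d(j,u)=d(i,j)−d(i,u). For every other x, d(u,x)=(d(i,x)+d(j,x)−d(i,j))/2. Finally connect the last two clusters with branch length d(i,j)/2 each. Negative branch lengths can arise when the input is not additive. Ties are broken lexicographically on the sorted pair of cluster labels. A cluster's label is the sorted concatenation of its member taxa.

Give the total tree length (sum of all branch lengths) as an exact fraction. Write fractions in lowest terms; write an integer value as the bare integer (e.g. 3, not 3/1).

1. join Q+T (d=7, Q=-71) ⇒ QT; edges |Q|=23/6, |T|=19/6
  updated: d(A,QT)=21/2, d(J,QT)=9, d(QT,U)=9
2. join A+U (d=2, Q=-71/2) ⇒ AU; edges |A|=39/8, |U|=-23/8
  updated: d(AU,J)=7, d(AU,QT)=35/4
3. join AU+J (d=7, Q=-99/4) ⇒ AJU; edges |AU|=27/8, |J|=29/8
  updated: d(AJU,QT)=43/8
4. join AJU+QT (d=43/8) ⇒ AJQTU; edges |AJU|=43/16, |QT|=43/16
final tree: (((A:39/8,U:-23/8):27/8,J:29/8):43/16,(Q:23/6,T:19/6):43/16)
total length: 171/8

171/8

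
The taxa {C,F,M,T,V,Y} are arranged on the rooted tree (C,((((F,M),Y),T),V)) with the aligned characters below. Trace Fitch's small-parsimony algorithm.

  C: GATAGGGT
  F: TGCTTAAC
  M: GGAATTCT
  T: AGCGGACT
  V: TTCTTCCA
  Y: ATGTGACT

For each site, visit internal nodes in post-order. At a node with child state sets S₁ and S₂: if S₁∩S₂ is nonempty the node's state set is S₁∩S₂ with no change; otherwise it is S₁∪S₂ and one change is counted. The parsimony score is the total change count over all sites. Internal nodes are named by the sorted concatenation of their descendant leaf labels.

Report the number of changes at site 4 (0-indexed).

[col 0] FM: children F:{T}, M:{G} ∪→ {G,T}; cost 1
[col 0] FMY: children FM:{G,T}, Y:{A} ∪→ {A,G,T}; cost 1
[col 0] FMTY: children FMY:{A,G,T}, T:{A} ∩→ {A}; cost 0
[col 0] FMTVY: children FMTY:{A}, V:{T} ∪→ {A,T}; cost 1
[col 0] CFMTVY: children C:{G}, FMTVY:{A,T} ∪→ {A,G,T}; cost 1
[col 1] FM: children F:{G}, M:{G} ∩→ {G}; cost 0
[col 1] FMY: children FM:{G}, Y:{T} ∪→ {G,T}; cost 1
[col 1] FMTY: children FMY:{G,T}, T:{G} ∩→ {G}; cost 0
[col 1] FMTVY: children FMTY:{G}, V:{T} ∪→ {G,T}; cost 1
[col 1] CFMTVY: children C:{A}, FMTVY:{G,T} ∪→ {A,G,T}; cost 1
[col 2] FM: children F:{C}, M:{A} ∪→ {A,C}; cost 1
[col 2] FMY: children FM:{A,C}, Y:{G} ∪→ {A,C,G}; cost 1
[col 2] FMTY: children FMY:{A,C,G}, T:{C} ∩→ {C}; cost 0
[col 2] FMTVY: children FMTY:{C}, V:{C} ∩→ {C}; cost 0
[col 2] CFMTVY: children C:{T}, FMTVY:{C} ∪→ {C,T}; cost 1
[col 3] FM: children F:{T}, M:{A} ∪→ {A,T}; cost 1
[col 3] FMY: children FM:{A,T}, Y:{T} ∩→ {T}; cost 0
[col 3] FMTY: children FMY:{T}, T:{G} ∪→ {G,T}; cost 1
[col 3] FMTVY: children FMTY:{G,T}, V:{T} ∩→ {T}; cost 0
[col 3] CFMTVY: children C:{A}, FMTVY:{T} ∪→ {A,T}; cost 1
[col 4] FM: children F:{T}, M:{T} ∩→ {T}; cost 0
[col 4] FMY: children FM:{T}, Y:{G} ∪→ {G,T}; cost 1
[col 4] FMTY: children FMY:{G,T}, T:{G} ∩→ {G}; cost 0
[col 4] FMTVY: children FMTY:{G}, V:{T} ∪→ {G,T}; cost 1
[col 4] CFMTVY: children C:{G}, FMTVY:{G,T} ∩→ {G}; cost 0
[col 5] FM: children F:{A}, M:{T} ∪→ {A,T}; cost 1
[col 5] FMY: children FM:{A,T}, Y:{A} ∩→ {A}; cost 0
[col 5] FMTY: children FMY:{A}, T:{A} ∩→ {A}; cost 0
[col 5] FMTVY: children FMTY:{A}, V:{C} ∪→ {A,C}; cost 1
[col 5] CFMTVY: children C:{G}, FMTVY:{A,C} ∪→ {A,C,G}; cost 1
[col 6] FM: children F:{A}, M:{C} ∪→ {A,C}; cost 1
[col 6] FMY: children FM:{A,C}, Y:{C} ∩→ {C}; cost 0
[col 6] FMTY: children FMY:{C}, T:{C} ∩→ {C}; cost 0
[col 6] FMTVY: children FMTY:{C}, V:{C} ∩→ {C}; cost 0
[col 6] CFMTVY: children C:{G}, FMTVY:{C} ∪→ {C,G}; cost 1
[col 7] FM: children F:{C}, M:{T} ∪→ {C,T}; cost 1
[col 7] FMY: children FM:{C,T}, Y:{T} ∩→ {T}; cost 0
[col 7] FMTY: children FMY:{T}, T:{T} ∩→ {T}; cost 0
[col 7] FMTVY: children FMTY:{T}, V:{A} ∪→ {A,T}; cost 1
[col 7] CFMTVY: children C:{T}, FMTVY:{A,T} ∩→ {T}; cost 0
per-site changes: [4, 3, 3, 3, 2, 3, 2, 2]; total = 22

2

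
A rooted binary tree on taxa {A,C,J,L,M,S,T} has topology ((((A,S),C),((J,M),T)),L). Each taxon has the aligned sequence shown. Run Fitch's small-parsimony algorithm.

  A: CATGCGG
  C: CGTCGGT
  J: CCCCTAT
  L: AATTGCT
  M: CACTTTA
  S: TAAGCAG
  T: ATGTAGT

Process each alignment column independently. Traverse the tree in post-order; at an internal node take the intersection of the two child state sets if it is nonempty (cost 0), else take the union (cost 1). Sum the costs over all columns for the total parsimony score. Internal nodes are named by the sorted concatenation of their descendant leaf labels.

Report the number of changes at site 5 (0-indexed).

site 0, node AS: A={C} ∪ S={T} → {C,T} (+1)
site 0, node ACS: AS={C,T} ∩ C={C} → {C} (+0)
site 0, node JM: J={C} ∩ M={C} → {C} (+0)
site 0, node JMT: JM={C} ∪ T={A} → {A,C} (+1)
site 0, node ACJMST: ACS={C} ∩ JMT={A,C} → {C} (+0)
site 0, node ACJLMST: ACJMST={C} ∪ L={A} → {A,C} (+1)
site 1, node AS: A={A} ∩ S={A} → {A} (+0)
site 1, node ACS: AS={A} ∪ C={G} → {A,G} (+1)
site 1, node JM: J={C} ∪ M={A} → {A,C} (+1)
site 1, node JMT: JM={A,C} ∪ T={T} → {A,C,T} (+1)
site 1, node ACJMST: ACS={A,G} ∩ JMT={A,C,T} → {A} (+0)
site 1, node ACJLMST: ACJMST={A} ∩ L={A} → {A} (+0)
site 2, node AS: A={T} ∪ S={A} → {A,T} (+1)
site 2, node ACS: AS={A,T} ∩ C={T} → {T} (+0)
site 2, node JM: J={C} ∩ M={C} → {C} (+0)
site 2, node JMT: JM={C} ∪ T={G} → {C,G} (+1)
site 2, node ACJMST: ACS={T} ∪ JMT={C,G} → {C,G,T} (+1)
site 2, node ACJLMST: ACJMST={C,G,T} ∩ L={T} → {T} (+0)
site 3, node AS: A={G} ∩ S={G} → {G} (+0)
site 3, node ACS: AS={G} ∪ C={C} → {C,G} (+1)
site 3, node JM: J={C} ∪ M={T} → {C,T} (+1)
site 3, node JMT: JM={C,T} ∩ T={T} → {T} (+0)
site 3, node ACJMST: ACS={C,G} ∪ JMT={T} → {C,G,T} (+1)
site 3, node ACJLMST: ACJMST={C,G,T} ∩ L={T} → {T} (+0)
site 4, node AS: A={C} ∩ S={C} → {C} (+0)
site 4, node ACS: AS={C} ∪ C={G} → {C,G} (+1)
site 4, node JM: J={T} ∩ M={T} → {T} (+0)
site 4, node JMT: JM={T} ∪ T={A} → {A,T} (+1)
site 4, node ACJMST: ACS={C,G} ∪ JMT={A,T} → {A,C,G,T} (+1)
site 4, node ACJLMST: ACJMST={A,C,G,T} ∩ L={G} → {G} (+0)
site 5, node AS: A={G} ∪ S={A} → {A,G} (+1)
site 5, node ACS: AS={A,G} ∩ C={G} → {G} (+0)
site 5, node JM: J={A} ∪ M={T} → {A,T} (+1)
site 5, node JMT: JM={A,T} ∪ T={G} → {A,G,T} (+1)
site 5, node ACJMST: ACS={G} ∩ JMT={A,G,T} → {G} (+0)
site 5, node ACJLMST: ACJMST={G} ∪ L={C} → {C,G} (+1)
site 6, node AS: A={G} ∩ S={G} → {G} (+0)
site 6, node ACS: AS={G} ∪ C={T} → {G,T} (+1)
site 6, node JM: J={T} ∪ M={A} → {A,T} (+1)
site 6, node JMT: JM={A,T} ∩ T={T} → {T} (+0)
site 6, node ACJMST: ACS={G,T} ∩ JMT={T} → {T} (+0)
site 6, node ACJLMST: ACJMST={T} ∩ L={T} → {T} (+0)
per-site changes: [3, 3, 3, 3, 3, 4, 2]; total = 21

4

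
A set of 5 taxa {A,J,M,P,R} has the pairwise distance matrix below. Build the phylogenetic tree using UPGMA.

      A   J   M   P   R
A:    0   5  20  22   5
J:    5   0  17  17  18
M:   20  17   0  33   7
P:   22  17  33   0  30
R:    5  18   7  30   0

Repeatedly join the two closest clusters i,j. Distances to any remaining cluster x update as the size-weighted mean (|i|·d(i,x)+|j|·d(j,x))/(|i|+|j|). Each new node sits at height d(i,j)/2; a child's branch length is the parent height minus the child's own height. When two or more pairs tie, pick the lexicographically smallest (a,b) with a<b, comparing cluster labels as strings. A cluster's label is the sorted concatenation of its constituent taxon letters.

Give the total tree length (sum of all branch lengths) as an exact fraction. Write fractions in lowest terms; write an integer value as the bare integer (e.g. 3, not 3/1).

step 1: merge (A,J) at d=5; branch lengths A→5/2, J→5/2; new cluster AJ
  updated: d(AJ,M)=37/2, d(AJ,P)=39/2, d(AJ,R)=23/2
step 2: merge (M,R) at d=7; branch lengths M→7/2, R→7/2; new cluster MR
  updated: d(AJ,MR)=15, d(MR,P)=63/2
step 3: merge (AJ,MR) at d=15; branch lengths AJ→5, MR→4; new cluster AJMR
  updated: d(AJMR,P)=51/2
step 4: merge (AJMR,P) at d=51/2; branch lengths AJMR→21/4, P→51/4; new cluster AJMPR
final tree: (((A:5/2,J:5/2):5,(M:7/2,R:7/2):4):21/4,P:51/4)
total length: 39

39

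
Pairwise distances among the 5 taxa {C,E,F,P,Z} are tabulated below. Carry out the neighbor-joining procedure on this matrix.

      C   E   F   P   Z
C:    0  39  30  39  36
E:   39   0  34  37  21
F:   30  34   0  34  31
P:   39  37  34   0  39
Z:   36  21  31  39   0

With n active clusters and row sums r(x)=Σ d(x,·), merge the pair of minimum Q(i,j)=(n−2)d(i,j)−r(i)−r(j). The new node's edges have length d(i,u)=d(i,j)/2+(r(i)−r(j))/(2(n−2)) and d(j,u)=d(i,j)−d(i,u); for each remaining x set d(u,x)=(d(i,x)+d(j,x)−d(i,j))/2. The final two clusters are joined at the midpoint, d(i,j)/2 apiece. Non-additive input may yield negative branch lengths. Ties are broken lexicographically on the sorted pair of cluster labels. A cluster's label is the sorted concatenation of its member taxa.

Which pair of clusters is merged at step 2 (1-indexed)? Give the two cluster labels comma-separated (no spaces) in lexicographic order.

iteration 1: select E,Z (d=21, Q=-195); attach at lengths (67/6, 59/6); label the merged cluster EZ
  updated: d(C,EZ)=27, d(EZ,F)=22, d(EZ,P)=55/2
iteration 2: select C,F (d=30, Q=-122); attach at lengths (35/2, 25/2); label the merged cluster CF
  updated: d(CF,EZ)=19/2, d(CF,P)=43/2
iteration 3: select CF,EZ (d=19/2, Q=-117/2); attach at lengths (7/4, 31/4); label the merged cluster CEFZ
  updated: d(CEFZ,P)=79/4
iteration 4: select CEFZ,P (d=79/4); attach at lengths (79/8, 79/8); label the merged cluster CEFPZ
final tree: (((C:35/2,F:25/2):7/4,(E:67/6,Z:59/6):31/4):79/8,P:79/8)
total length: 321/4

C,F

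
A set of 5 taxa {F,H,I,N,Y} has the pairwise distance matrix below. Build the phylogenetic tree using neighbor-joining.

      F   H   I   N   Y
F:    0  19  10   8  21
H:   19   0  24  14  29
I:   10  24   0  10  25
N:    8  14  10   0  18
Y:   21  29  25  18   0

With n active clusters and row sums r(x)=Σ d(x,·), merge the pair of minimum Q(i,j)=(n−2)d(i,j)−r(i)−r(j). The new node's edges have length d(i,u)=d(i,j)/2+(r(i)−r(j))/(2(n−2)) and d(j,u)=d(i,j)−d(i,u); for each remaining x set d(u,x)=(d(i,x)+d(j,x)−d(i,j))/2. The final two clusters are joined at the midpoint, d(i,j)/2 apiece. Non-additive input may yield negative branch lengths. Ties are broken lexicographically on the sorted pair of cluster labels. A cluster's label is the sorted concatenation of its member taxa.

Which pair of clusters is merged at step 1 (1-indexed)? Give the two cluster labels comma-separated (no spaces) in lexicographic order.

F,I

step 1: merge (F,I) at d=10, Q=-97; branch lengths F→19/6, I→41/6; new cluster FI
  updated: d(FI,H)=33/2, d(FI,N)=4, d(FI,Y)=18
step 2: merge (FI,Y) at d=18, Q=-135/2; branch lengths FI→19/8, Y→125/8; new cluster FIY
  updated: d(FIY,H)=55/4, d(FIY,N)=2
step 3: merge (FIY,H) at d=55/4, Q=-119/4; branch lengths FIY→7/8, H→103/8; new cluster FHIY
  updated: d(FHIY,N)=9/8
step 4: merge (FHIY,N) at d=9/8; branch lengths FHIY→9/16, N→9/16; new cluster FHINY
final tree: ((((F:19/6,I:41/6):19/8,Y:125/8):7/8,H:103/8):9/16,N:9/16)
total length: 343/8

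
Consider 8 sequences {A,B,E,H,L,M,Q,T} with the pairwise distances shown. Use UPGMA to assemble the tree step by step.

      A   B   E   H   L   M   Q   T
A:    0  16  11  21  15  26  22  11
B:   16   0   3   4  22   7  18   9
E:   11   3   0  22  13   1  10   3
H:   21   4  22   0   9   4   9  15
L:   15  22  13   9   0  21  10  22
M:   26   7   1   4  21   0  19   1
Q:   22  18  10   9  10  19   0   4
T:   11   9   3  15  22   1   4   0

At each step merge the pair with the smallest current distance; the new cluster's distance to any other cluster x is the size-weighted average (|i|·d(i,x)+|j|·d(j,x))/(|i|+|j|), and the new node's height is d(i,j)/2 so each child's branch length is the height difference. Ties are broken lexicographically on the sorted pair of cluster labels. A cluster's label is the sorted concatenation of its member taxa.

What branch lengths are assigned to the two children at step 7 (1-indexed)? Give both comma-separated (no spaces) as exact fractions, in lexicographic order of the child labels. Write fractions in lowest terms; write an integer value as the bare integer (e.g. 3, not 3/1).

1. join E+M (d=1) ⇒ EM; edges |E|=1/2, |M|=1/2
  updated: d(A,EM)=37/2, d(B,EM)=5, d(EM,H)=13, d(EM,L)=17, d(EM,Q)=29/2, d(EM,T)=2
2. join EM+T (d=2) ⇒ EMT; edges |EM|=1/2, |T|=1
  updated: d(A,EMT)=16, d(B,EMT)=19/3, d(EMT,H)=41/3, d(EMT,L)=56/3, d(EMT,Q)=11
3. join B+H (d=4) ⇒ BH; edges |B|=2, |H|=2
  updated: d(A,BH)=37/2, d(BH,EMT)=10, d(BH,L)=31/2, d(BH,Q)=27/2
4. join BH+EMT (d=10) ⇒ BEHMT; edges |BH|=3, |EMT|=4
  updated: d(A,BEHMT)=17, d(BEHMT,L)=87/5, d(BEHMT,Q)=12
5. join L+Q (d=10) ⇒ LQ; edges |L|=5, |Q|=5
  updated: d(A,LQ)=37/2, d(BEHMT,LQ)=147/10
6. join BEHMT+LQ (d=147/10) ⇒ BEHLMQT; edges |BEHMT|=47/20, |LQ|=47/20
  updated: d(A,BEHLMQT)=122/7
7. join A+BEHLMQT (d=122/7) ⇒ ABEHLMQT; edges |A|=61/7, |BEHLMQT|=191/140
final tree: (A:61/7,(((B:2,H:2):3,((E:1/2,M:1/2):1/2,T:1):4):47/20,(L:5,Q:5):47/20):191/140)
total length: 5359/140

61/7,191/140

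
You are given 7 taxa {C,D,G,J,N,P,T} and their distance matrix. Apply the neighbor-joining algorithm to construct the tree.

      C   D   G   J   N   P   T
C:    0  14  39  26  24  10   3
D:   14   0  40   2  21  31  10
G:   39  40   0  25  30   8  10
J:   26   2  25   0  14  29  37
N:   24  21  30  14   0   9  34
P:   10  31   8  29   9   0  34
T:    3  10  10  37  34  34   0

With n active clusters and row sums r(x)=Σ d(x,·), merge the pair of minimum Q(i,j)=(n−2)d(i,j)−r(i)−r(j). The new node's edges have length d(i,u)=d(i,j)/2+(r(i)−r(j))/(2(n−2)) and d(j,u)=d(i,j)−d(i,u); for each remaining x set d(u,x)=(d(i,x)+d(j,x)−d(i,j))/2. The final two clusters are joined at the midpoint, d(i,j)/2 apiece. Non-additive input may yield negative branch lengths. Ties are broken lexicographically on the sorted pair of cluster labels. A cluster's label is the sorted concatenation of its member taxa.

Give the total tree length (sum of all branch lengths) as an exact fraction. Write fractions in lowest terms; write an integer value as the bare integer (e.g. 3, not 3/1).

209/4

step 1: merge (D,J) at d=2, Q=-241; branch lengths D→-1/2, J→5/2; new cluster DJ
  updated: d(C,DJ)=19, d(DJ,G)=63/2, d(DJ,N)=33/2, d(DJ,P)=29, d(DJ,T)=45/2
step 2: merge (C,T) at d=3, Q=-373/2; branch lengths C→7/16, T→41/16; new cluster CT
  updated: d(CT,DJ)=77/4, d(CT,G)=23, d(CT,N)=55/2, d(CT,P)=41/2
step 3: merge (G,P) at d=8, Q=-135; branch lengths G→25/3, P→-1/3; new cluster GP
  updated: d(CT,GP)=71/4, d(DJ,GP)=105/4, d(GP,N)=31/2
step 4: merge (CT,GP) at d=71/4, Q=-177/2; branch lengths CT→81/8, GP→61/8; new cluster CGPT
  updated: d(CGPT,DJ)=111/8, d(CGPT,N)=101/8
step 5: merge (CGPT,DJ) at d=111/8, Q=-43; branch lengths CGPT→5, DJ→71/8; new cluster CDGJPT
  updated: d(CDGJPT,N)=61/8
step 6: merge (CDGJPT,N) at d=61/8; branch lengths CDGJPT→61/16, N→61/16; new cluster CDGJNPT
final tree: ((((C:7/16,T:41/16):81/8,(G:25/3,P:-1/3):61/8):5,(D:-1/2,J:5/2):71/8):61/16,N:61/16)
total length: 209/4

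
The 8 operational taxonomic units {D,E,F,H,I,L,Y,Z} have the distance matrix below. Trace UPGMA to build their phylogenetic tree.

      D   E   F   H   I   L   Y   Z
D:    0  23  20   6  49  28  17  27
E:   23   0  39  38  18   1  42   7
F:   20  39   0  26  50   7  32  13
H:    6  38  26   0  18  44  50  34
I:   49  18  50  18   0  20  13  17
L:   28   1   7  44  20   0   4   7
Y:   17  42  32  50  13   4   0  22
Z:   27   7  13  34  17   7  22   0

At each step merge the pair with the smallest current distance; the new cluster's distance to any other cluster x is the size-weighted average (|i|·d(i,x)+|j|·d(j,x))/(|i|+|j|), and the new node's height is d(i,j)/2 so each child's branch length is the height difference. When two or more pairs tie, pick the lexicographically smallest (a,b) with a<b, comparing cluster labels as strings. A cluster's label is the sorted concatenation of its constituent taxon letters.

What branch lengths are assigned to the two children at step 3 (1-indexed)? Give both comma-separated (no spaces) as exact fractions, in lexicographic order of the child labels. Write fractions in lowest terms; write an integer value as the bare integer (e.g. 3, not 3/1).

step 1: merge (E,L) at d=1; branch lengths E→1/2, L→1/2; new cluster EL
  updated: d(D,EL)=51/2, d(EL,F)=23, d(EL,H)=41, d(EL,I)=19, d(EL,Y)=23, d(EL,Z)=7
step 2: merge (D,H) at d=6; branch lengths D→3, H→3; new cluster DH
  updated: d(DH,EL)=133/4, d(DH,F)=23, d(DH,I)=67/2, d(DH,Y)=67/2, d(DH,Z)=61/2
step 3: merge (EL,Z) at d=7; branch lengths EL→3, Z→7/2; new cluster ELZ
  updated: d(DH,ELZ)=97/3, d(ELZ,F)=59/3, d(ELZ,I)=55/3, d(ELZ,Y)=68/3
step 4: merge (I,Y) at d=13; branch lengths I→13/2, Y→13/2; new cluster IY
  updated: d(DH,IY)=67/2, d(ELZ,IY)=41/2, d(F,IY)=41
step 5: merge (ELZ,F) at d=59/3; branch lengths ELZ→19/3, F→59/6; new cluster EFLZ
  updated: d(DH,EFLZ)=30, d(EFLZ,IY)=205/8
step 6: merge (EFLZ,IY) at d=205/8; branch lengths EFLZ→143/48, IY→101/16; new cluster EFILYZ
  updated: d(DH,EFILYZ)=187/6
step 7: merge (DH,EFILYZ) at d=187/6; branch lengths DH→151/12, EFILYZ→133/48; new cluster DEFHILYZ
final tree: ((D:3,H:3):151/12,((((E:1/2,L:1/2):3,Z:7/2):19/3,F:59/6):143/48,(I:13/2,Y:13/2):101/16):133/48)
total length: 1077/16

3,7/2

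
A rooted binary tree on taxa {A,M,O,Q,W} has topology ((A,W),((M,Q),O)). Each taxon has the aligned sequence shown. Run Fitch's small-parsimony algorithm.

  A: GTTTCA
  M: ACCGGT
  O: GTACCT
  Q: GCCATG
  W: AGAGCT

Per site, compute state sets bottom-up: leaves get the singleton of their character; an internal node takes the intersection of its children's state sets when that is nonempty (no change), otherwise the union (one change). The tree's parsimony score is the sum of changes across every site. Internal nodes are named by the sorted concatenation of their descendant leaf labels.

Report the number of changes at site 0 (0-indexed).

site 0, node AW: A={G} ∪ W={A} → {A,G} (+1)
site 0, node MQ: M={A} ∪ Q={G} → {A,G} (+1)
site 0, node MOQ: MQ={A,G} ∩ O={G} → {G} (+0)
site 0, node AMOQW: AW={A,G} ∩ MOQ={G} → {G} (+0)
site 1, node AW: A={T} ∪ W={G} → {G,T} (+1)
site 1, node MQ: M={C} ∩ Q={C} → {C} (+0)
site 1, node MOQ: MQ={C} ∪ O={T} → {C,T} (+1)
site 1, node AMOQW: AW={G,T} ∩ MOQ={C,T} → {T} (+0)
site 2, node AW: A={T} ∪ W={A} → {A,T} (+1)
site 2, node MQ: M={C} ∩ Q={C} → {C} (+0)
site 2, node MOQ: MQ={C} ∪ O={A} → {A,C} (+1)
site 2, node AMOQW: AW={A,T} ∩ MOQ={A,C} → {A} (+0)
site 3, node AW: A={T} ∪ W={G} → {G,T} (+1)
site 3, node MQ: M={G} ∪ Q={A} → {A,G} (+1)
site 3, node MOQ: MQ={A,G} ∪ O={C} → {A,C,G} (+1)
site 3, node AMOQW: AW={G,T} ∩ MOQ={A,C,G} → {G} (+0)
site 4, node AW: A={C} ∩ W={C} → {C} (+0)
site 4, node MQ: M={G} ∪ Q={T} → {G,T} (+1)
site 4, node MOQ: MQ={G,T} ∪ O={C} → {C,G,T} (+1)
site 4, node AMOQW: AW={C} ∩ MOQ={C,G,T} → {C} (+0)
site 5, node AW: A={A} ∪ W={T} → {A,T} (+1)
site 5, node MQ: M={T} ∪ Q={G} → {G,T} (+1)
site 5, node MOQ: MQ={G,T} ∩ O={T} → {T} (+0)
site 5, node AMOQW: AW={A,T} ∩ MOQ={T} → {T} (+0)
per-site changes: [2, 2, 2, 3, 2, 2]; total = 13

2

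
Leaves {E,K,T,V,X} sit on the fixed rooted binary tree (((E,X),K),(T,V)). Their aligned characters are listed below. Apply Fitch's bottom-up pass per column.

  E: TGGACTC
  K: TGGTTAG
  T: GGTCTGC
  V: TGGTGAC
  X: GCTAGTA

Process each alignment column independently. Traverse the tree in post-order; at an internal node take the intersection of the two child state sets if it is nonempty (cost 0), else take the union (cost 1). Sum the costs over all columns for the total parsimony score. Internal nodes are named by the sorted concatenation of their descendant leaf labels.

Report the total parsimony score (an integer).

14

[col 0] EX: children E:{T}, X:{G} ∪→ {G,T}; cost 1
[col 0] EKX: children EX:{G,T}, K:{T} ∩→ {T}; cost 0
[col 0] TV: children T:{G}, V:{T} ∪→ {G,T}; cost 1
[col 0] EKTVX: children EKX:{T}, TV:{G,T} ∩→ {T}; cost 0
[col 1] EX: children E:{G}, X:{C} ∪→ {C,G}; cost 1
[col 1] EKX: children EX:{C,G}, K:{G} ∩→ {G}; cost 0
[col 1] TV: children T:{G}, V:{G} ∩→ {G}; cost 0
[col 1] EKTVX: children EKX:{G}, TV:{G} ∩→ {G}; cost 0
[col 2] EX: children E:{G}, X:{T} ∪→ {G,T}; cost 1
[col 2] EKX: children EX:{G,T}, K:{G} ∩→ {G}; cost 0
[col 2] TV: children T:{T}, V:{G} ∪→ {G,T}; cost 1
[col 2] EKTVX: children EKX:{G}, TV:{G,T} ∩→ {G}; cost 0
[col 3] EX: children E:{A}, X:{A} ∩→ {A}; cost 0
[col 3] EKX: children EX:{A}, K:{T} ∪→ {A,T}; cost 1
[col 3] TV: children T:{C}, V:{T} ∪→ {C,T}; cost 1
[col 3] EKTVX: children EKX:{A,T}, TV:{C,T} ∩→ {T}; cost 0
[col 4] EX: children E:{C}, X:{G} ∪→ {C,G}; cost 1
[col 4] EKX: children EX:{C,G}, K:{T} ∪→ {C,G,T}; cost 1
[col 4] TV: children T:{T}, V:{G} ∪→ {G,T}; cost 1
[col 4] EKTVX: children EKX:{C,G,T}, TV:{G,T} ∩→ {G,T}; cost 0
[col 5] EX: children E:{T}, X:{T} ∩→ {T}; cost 0
[col 5] EKX: children EX:{T}, K:{A} ∪→ {A,T}; cost 1
[col 5] TV: children T:{G}, V:{A} ∪→ {A,G}; cost 1
[col 5] EKTVX: children EKX:{A,T}, TV:{A,G} ∩→ {A}; cost 0
[col 6] EX: children E:{C}, X:{A} ∪→ {A,C}; cost 1
[col 6] EKX: children EX:{A,C}, K:{G} ∪→ {A,C,G}; cost 1
[col 6] TV: children T:{C}, V:{C} ∩→ {C}; cost 0
[col 6] EKTVX: children EKX:{A,C,G}, TV:{C} ∩→ {C}; cost 0
per-site changes: [2, 1, 2, 2, 3, 2, 2]; total = 14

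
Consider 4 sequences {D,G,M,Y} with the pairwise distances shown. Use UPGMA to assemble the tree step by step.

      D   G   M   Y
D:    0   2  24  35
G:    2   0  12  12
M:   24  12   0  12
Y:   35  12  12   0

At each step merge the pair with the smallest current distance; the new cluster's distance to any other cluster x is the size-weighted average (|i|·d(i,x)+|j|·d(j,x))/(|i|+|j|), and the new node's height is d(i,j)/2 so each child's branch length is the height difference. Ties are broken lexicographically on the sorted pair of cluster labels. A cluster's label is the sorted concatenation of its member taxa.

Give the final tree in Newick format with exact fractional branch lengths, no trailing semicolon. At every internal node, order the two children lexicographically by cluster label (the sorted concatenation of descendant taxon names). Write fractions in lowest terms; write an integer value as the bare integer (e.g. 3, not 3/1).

((D:1,G:1):75/8,(M:6,Y:6):35/8)

iteration 1: select D,G (d=2); attach at lengths (1, 1); label the merged cluster DG
  updated: d(DG,M)=18, d(DG,Y)=47/2
iteration 2: select M,Y (d=12); attach at lengths (6, 6); label the merged cluster MY
  updated: d(DG,MY)=83/4
iteration 3: select DG,MY (d=83/4); attach at lengths (75/8, 35/8); label the merged cluster DGMY
final tree: ((D:1,G:1):75/8,(M:6,Y:6):35/8)
total length: 111/4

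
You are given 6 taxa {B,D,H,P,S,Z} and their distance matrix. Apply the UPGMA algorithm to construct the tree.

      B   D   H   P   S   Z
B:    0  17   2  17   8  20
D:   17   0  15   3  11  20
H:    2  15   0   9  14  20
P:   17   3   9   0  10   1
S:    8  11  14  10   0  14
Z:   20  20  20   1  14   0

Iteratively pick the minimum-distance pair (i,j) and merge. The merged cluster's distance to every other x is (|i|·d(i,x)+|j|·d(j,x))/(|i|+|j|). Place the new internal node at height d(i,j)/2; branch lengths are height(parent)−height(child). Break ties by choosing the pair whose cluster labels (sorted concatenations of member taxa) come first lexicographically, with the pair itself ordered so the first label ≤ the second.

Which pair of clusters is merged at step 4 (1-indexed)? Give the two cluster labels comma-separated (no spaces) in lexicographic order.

D,PZ

1. join P+Z (d=1) ⇒ PZ; edges |P|=1/2, |Z|=1/2
  updated: d(B,PZ)=37/2, d(D,PZ)=23/2, d(H,PZ)=29/2, d(PZ,S)=12
2. join B+H (d=2) ⇒ BH; edges |B|=1, |H|=1
  updated: d(BH,D)=16, d(BH,PZ)=33/2, d(BH,S)=11
3. join BH+S (d=11) ⇒ BHS; edges |BH|=9/2, |S|=11/2
  updated: d(BHS,D)=43/3, d(BHS,PZ)=15
4. join D+PZ (d=23/2) ⇒ DPZ; edges |D|=23/4, |PZ|=21/4
  updated: d(BHS,DPZ)=133/9
5. join BHS+DPZ (d=133/9) ⇒ BDHPSZ; edges |BHS|=17/9, |DPZ|=59/36
final tree: (((B:1,H:1):9/2,S:11/2):17/9,(D:23/4,(P:1/2,Z:1/2):21/4):59/36)
total length: 991/36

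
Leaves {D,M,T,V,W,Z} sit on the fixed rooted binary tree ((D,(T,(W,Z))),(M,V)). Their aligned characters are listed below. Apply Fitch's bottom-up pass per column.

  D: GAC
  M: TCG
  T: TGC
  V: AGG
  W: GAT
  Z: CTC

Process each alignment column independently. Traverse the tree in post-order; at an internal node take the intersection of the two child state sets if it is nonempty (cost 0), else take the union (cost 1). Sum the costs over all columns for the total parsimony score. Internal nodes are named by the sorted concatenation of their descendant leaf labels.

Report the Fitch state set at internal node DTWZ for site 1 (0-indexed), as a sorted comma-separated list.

WZ@0: {G} ∪ {C} = {C,G} (union, +1)
TWZ@0: {T} ∪ {C,G} = {C,G,T} (union, +1)
DTWZ@0: {G} ∩ {C,G,T} = {G} (intersection, +0)
MV@0: {T} ∪ {A} = {A,T} (union, +1)
DMTVWZ@0: {G} ∪ {A,T} = {A,G,T} (union, +1)
WZ@1: {A} ∪ {T} = {A,T} (union, +1)
TWZ@1: {G} ∪ {A,T} = {A,G,T} (union, +1)
DTWZ@1: {A} ∩ {A,G,T} = {A} (intersection, +0)
MV@1: {C} ∪ {G} = {C,G} (union, +1)
DMTVWZ@1: {A} ∪ {C,G} = {A,C,G} (union, +1)
WZ@2: {T} ∪ {C} = {C,T} (union, +1)
TWZ@2: {C} ∩ {C,T} = {C} (intersection, +0)
DTWZ@2: {C} ∩ {C} = {C} (intersection, +0)
MV@2: {G} ∩ {G} = {G} (intersection, +0)
DMTVWZ@2: {C} ∪ {G} = {C,G} (union, +1)
per-site changes: [4, 4, 2]; total = 10

A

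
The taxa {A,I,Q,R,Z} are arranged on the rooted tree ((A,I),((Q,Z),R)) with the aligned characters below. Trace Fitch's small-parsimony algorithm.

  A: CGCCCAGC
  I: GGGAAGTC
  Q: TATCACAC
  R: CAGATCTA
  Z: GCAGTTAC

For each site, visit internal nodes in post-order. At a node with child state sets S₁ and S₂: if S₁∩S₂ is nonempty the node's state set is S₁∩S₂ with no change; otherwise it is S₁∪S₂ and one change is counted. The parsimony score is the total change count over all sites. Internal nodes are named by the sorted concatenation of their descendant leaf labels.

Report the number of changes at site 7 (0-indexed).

site 0, node AI: A={C} ∪ I={G} → {C,G} (+1)
site 0, node QZ: Q={T} ∪ Z={G} → {G,T} (+1)
site 0, node QRZ: QZ={G,T} ∪ R={C} → {C,G,T} (+1)
site 0, node AIQRZ: AI={C,G} ∩ QRZ={C,G,T} → {C,G} (+0)
site 1, node AI: A={G} ∩ I={G} → {G} (+0)
site 1, node QZ: Q={A} ∪ Z={C} → {A,C} (+1)
site 1, node QRZ: QZ={A,C} ∩ R={A} → {A} (+0)
site 1, node AIQRZ: AI={G} ∪ QRZ={A} → {A,G} (+1)
site 2, node AI: A={C} ∪ I={G} → {C,G} (+1)
site 2, node QZ: Q={T} ∪ Z={A} → {A,T} (+1)
site 2, node QRZ: QZ={A,T} ∪ R={G} → {A,G,T} (+1)
site 2, node AIQRZ: AI={C,G} ∩ QRZ={A,G,T} → {G} (+0)
site 3, node AI: A={C} ∪ I={A} → {A,C} (+1)
site 3, node QZ: Q={C} ∪ Z={G} → {C,G} (+1)
site 3, node QRZ: QZ={C,G} ∪ R={A} → {A,C,G} (+1)
site 3, node AIQRZ: AI={A,C} ∩ QRZ={A,C,G} → {A,C} (+0)
site 4, node AI: A={C} ∪ I={A} → {A,C} (+1)
site 4, node QZ: Q={A} ∪ Z={T} → {A,T} (+1)
site 4, node QRZ: QZ={A,T} ∩ R={T} → {T} (+0)
site 4, node AIQRZ: AI={A,C} ∪ QRZ={T} → {A,C,T} (+1)
site 5, node AI: A={A} ∪ I={G} → {A,G} (+1)
site 5, node QZ: Q={C} ∪ Z={T} → {C,T} (+1)
site 5, node QRZ: QZ={C,T} ∩ R={C} → {C} (+0)
site 5, node AIQRZ: AI={A,G} ∪ QRZ={C} → {A,C,G} (+1)
site 6, node AI: A={G} ∪ I={T} → {G,T} (+1)
site 6, node QZ: Q={A} ∩ Z={A} → {A} (+0)
site 6, node QRZ: QZ={A} ∪ R={T} → {A,T} (+1)
site 6, node AIQRZ: AI={G,T} ∩ QRZ={A,T} → {T} (+0)
site 7, node AI: A={C} ∩ I={C} → {C} (+0)
site 7, node QZ: Q={C} ∩ Z={C} → {C} (+0)
site 7, node QRZ: QZ={C} ∪ R={A} → {A,C} (+1)
site 7, node AIQRZ: AI={C} ∩ QRZ={A,C} → {C} (+0)
per-site changes: [3, 2, 3, 3, 3, 3, 2, 1]; total = 20

1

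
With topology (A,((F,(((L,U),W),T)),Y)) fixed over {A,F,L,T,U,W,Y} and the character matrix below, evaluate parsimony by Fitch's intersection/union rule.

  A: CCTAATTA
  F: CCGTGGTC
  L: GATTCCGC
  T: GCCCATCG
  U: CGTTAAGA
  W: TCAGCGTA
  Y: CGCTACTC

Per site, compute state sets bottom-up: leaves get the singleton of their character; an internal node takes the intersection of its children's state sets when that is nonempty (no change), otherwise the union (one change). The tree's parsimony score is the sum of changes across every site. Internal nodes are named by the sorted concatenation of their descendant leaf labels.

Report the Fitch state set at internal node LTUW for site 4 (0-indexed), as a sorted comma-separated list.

[col 0] LU: children L:{G}, U:{C} ∪→ {C,G}; cost 1
[col 0] LUW: children LU:{C,G}, W:{T} ∪→ {C,G,T}; cost 1
[col 0] LTUW: children LUW:{C,G,T}, T:{G} ∩→ {G}; cost 0
[col 0] FLTUW: children F:{C}, LTUW:{G} ∪→ {C,G}; cost 1
[col 0] FLTUWY: children FLTUW:{C,G}, Y:{C} ∩→ {C}; cost 0
[col 0] AFLTUWY: children A:{C}, FLTUWY:{C} ∩→ {C}; cost 0
[col 1] LU: children L:{A}, U:{G} ∪→ {A,G}; cost 1
[col 1] LUW: children LU:{A,G}, W:{C} ∪→ {A,C,G}; cost 1
[col 1] LTUW: children LUW:{A,C,G}, T:{C} ∩→ {C}; cost 0
[col 1] FLTUW: children F:{C}, LTUW:{C} ∩→ {C}; cost 0
[col 1] FLTUWY: children FLTUW:{C}, Y:{G} ∪→ {C,G}; cost 1
[col 1] AFLTUWY: children A:{C}, FLTUWY:{C,G} ∩→ {C}; cost 0
[col 2] LU: children L:{T}, U:{T} ∩→ {T}; cost 0
[col 2] LUW: children LU:{T}, W:{A} ∪→ {A,T}; cost 1
[col 2] LTUW: children LUW:{A,T}, T:{C} ∪→ {A,C,T}; cost 1
[col 2] FLTUW: children F:{G}, LTUW:{A,C,T} ∪→ {A,C,G,T}; cost 1
[col 2] FLTUWY: children FLTUW:{A,C,G,T}, Y:{C} ∩→ {C}; cost 0
[col 2] AFLTUWY: children A:{T}, FLTUWY:{C} ∪→ {C,T}; cost 1
[col 3] LU: children L:{T}, U:{T} ∩→ {T}; cost 0
[col 3] LUW: children LU:{T}, W:{G} ∪→ {G,T}; cost 1
[col 3] LTUW: children LUW:{G,T}, T:{C} ∪→ {C,G,T}; cost 1
[col 3] FLTUW: children F:{T}, LTUW:{C,G,T} ∩→ {T}; cost 0
[col 3] FLTUWY: children FLTUW:{T}, Y:{T} ∩→ {T}; cost 0
[col 3] AFLTUWY: children A:{A}, FLTUWY:{T} ∪→ {A,T}; cost 1
[col 4] LU: children L:{C}, U:{A} ∪→ {A,C}; cost 1
[col 4] LUW: children LU:{A,C}, W:{C} ∩→ {C}; cost 0
[col 4] LTUW: children LUW:{C}, T:{A} ∪→ {A,C}; cost 1
[col 4] FLTUW: children F:{G}, LTUW:{A,C} ∪→ {A,C,G}; cost 1
[col 4] FLTUWY: children FLTUW:{A,C,G}, Y:{A} ∩→ {A}; cost 0
[col 4] AFLTUWY: children A:{A}, FLTUWY:{A} ∩→ {A}; cost 0
[col 5] LU: children L:{C}, U:{A} ∪→ {A,C}; cost 1
[col 5] LUW: children LU:{A,C}, W:{G} ∪→ {A,C,G}; cost 1
[col 5] LTUW: children LUW:{A,C,G}, T:{T} ∪→ {A,C,G,T}; cost 1
[col 5] FLTUW: children F:{G}, LTUW:{A,C,G,T} ∩→ {G}; cost 0
[col 5] FLTUWY: children FLTUW:{G}, Y:{C} ∪→ {C,G}; cost 1
[col 5] AFLTUWY: children A:{T}, FLTUWY:{C,G} ∪→ {C,G,T}; cost 1
[col 6] LU: children L:{G}, U:{G} ∩→ {G}; cost 0
[col 6] LUW: children LU:{G}, W:{T} ∪→ {G,T}; cost 1
[col 6] LTUW: children LUW:{G,T}, T:{C} ∪→ {C,G,T}; cost 1
[col 6] FLTUW: children F:{T}, LTUW:{C,G,T} ∩→ {T}; cost 0
[col 6] FLTUWY: children FLTUW:{T}, Y:{T} ∩→ {T}; cost 0
[col 6] AFLTUWY: children A:{T}, FLTUWY:{T} ∩→ {T}; cost 0
[col 7] LU: children L:{C}, U:{A} ∪→ {A,C}; cost 1
[col 7] LUW: children LU:{A,C}, W:{A} ∩→ {A}; cost 0
[col 7] LTUW: children LUW:{A}, T:{G} ∪→ {A,G}; cost 1
[col 7] FLTUW: children F:{C}, LTUW:{A,G} ∪→ {A,C,G}; cost 1
[col 7] FLTUWY: children FLTUW:{A,C,G}, Y:{C} ∩→ {C}; cost 0
[col 7] AFLTUWY: children A:{A}, FLTUWY:{C} ∪→ {A,C}; cost 1
per-site changes: [3, 3, 4, 3, 3, 5, 2, 4]; total = 27

A,C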